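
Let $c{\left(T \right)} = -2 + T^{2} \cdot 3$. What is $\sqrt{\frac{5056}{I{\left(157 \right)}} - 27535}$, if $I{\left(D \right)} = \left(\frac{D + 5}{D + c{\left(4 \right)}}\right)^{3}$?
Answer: $\frac{i \sqrt{9346278071}}{729} \approx 132.61 i$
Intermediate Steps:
$c{\left(T \right)} = -2 + 3 T^{2}$
$I{\left(D \right)} = \frac{\left(5 + D\right)^{3}}{\left(46 + D\right)^{3}}$ ($I{\left(D \right)} = \left(\frac{D + 5}{D - \left(2 - 3 \cdot 4^{2}\right)}\right)^{3} = \left(\frac{5 + D}{D + \left(-2 + 3 \cdot 16\right)}\right)^{3} = \left(\frac{5 + D}{D + \left(-2 + 48\right)}\right)^{3} = \left(\frac{5 + D}{D + 46}\right)^{3} = \left(\frac{5 + D}{46 + D}\right)^{3} = \frac{\left(5 + D\right)^{3}}{\left(46 + D\right)^{3}}$)
$\sqrt{\frac{5056}{I{\left(157 \right)}} - 27535} = \sqrt{\frac{5056}{\left(5 + 157\right)^{3} \frac{1}{\left(46 + 157\right)^{3}}} - 27535} = \sqrt{\frac{5056}{162^{3} \cdot \frac{1}{8365427}} - 27535} = \sqrt{\frac{5056}{4251528 \cdot \frac{1}{8365427}} - 27535} = \sqrt{\frac{5056}{\frac{4251528}{8365427}} - 27535} = \sqrt{5056 \cdot \frac{8365427}{4251528} - 27535} = \sqrt{\frac{5286949864}{531441} - 27535} = \sqrt{- \frac{9346278071}{531441}} = \frac{i \sqrt{9346278071}}{729}$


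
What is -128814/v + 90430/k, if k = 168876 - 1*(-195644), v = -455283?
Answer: 2937550699/5531991972 ≈ 0.53101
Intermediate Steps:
k = 364520 (k = 168876 + 195644 = 364520)
-128814/v + 90430/k = -128814/(-455283) + 90430/364520 = -128814*(-1/455283) + 90430*(1/364520) = 42938/151761 + 9043/36452 = 2937550699/5531991972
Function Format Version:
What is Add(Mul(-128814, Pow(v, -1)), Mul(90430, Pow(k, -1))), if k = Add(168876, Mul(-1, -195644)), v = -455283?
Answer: Rational(2937550699, 5531991972) ≈ 0.53101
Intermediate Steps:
k = 364520 (k = Add(168876, 195644) = 364520)
Add(Mul(-128814, Pow(v, -1)), Mul(90430, Pow(k, -1))) = Add(Mul(-128814, Pow(-455283, -1)), Mul(90430, Pow(364520, -1))) = Add(Mul(-128814, Rational(-1, 455283)), Mul(90430, Rational(1, 364520))) = Add(Rational(42938, 151761), Rational(9043, 36452)) = Rational(2937550699, 5531991972)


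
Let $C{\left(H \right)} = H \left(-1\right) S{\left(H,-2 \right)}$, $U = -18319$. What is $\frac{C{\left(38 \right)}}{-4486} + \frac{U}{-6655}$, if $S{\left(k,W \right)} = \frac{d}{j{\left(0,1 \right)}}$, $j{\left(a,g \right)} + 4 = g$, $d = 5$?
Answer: $\frac{122636326}{44781495} \approx 2.7385$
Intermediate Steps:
$j{\left(a,g \right)} = -4 + g$
$S{\left(k,W \right)} = - \frac{5}{3}$ ($S{\left(k,W \right)} = \frac{5}{-4 + 1} = \frac{5}{-3} = 5 \left(- \frac{1}{3}\right) = - \frac{5}{3}$)
$C{\left(H \right)} = \frac{5 H}{3}$ ($C{\left(H \right)} = H \left(-1\right) \left(- \frac{5}{3}\right) = - H \left(- \frac{5}{3}\right) = \frac{5 H}{3}$)
$\frac{C{\left(38 \right)}}{-4486} + \frac{U}{-6655} = \frac{\frac{5}{3} \cdot 38}{-4486} - \frac{18319}{-6655} = \frac{190}{3} \left(- \frac{1}{4486}\right) - - \frac{18319}{6655} = - \frac{95}{6729} + \frac{18319}{6655} = \frac{122636326}{44781495}$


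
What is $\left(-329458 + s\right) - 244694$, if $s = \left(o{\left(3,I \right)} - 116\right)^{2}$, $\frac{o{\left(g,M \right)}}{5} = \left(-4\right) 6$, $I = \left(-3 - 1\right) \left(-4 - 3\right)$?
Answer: $-518456$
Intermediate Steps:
$I = 28$ ($I = \left(-4\right) \left(-7\right) = 28$)
$o{\left(g,M \right)} = -120$ ($o{\left(g,M \right)} = 5 \left(\left(-4\right) 6\right) = 5 \left(-24\right) = -120$)
$s = 55696$ ($s = \left(-120 - 116\right)^{2} = \left(-236\right)^{2} = 55696$)
$\left(-329458 + s\right) - 244694 = \left(-329458 + 55696\right) - 244694 = -273762 - 244694 = -518456$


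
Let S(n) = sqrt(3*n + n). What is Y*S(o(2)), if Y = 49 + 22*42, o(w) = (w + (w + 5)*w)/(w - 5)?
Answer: 7784*I*sqrt(3)/3 ≈ 4494.1*I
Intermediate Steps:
o(w) = (w + w*(5 + w))/(-5 + w) (o(w) = (w + (5 + w)*w)/(-5 + w) = (w + w*(5 + w))/(-5 + w))
Y = 973 (Y = 49 + 924 = 973)
S(n) = 2*sqrt(n) (S(n) = sqrt(4*n) = 2*sqrt(n))
Y*S(o(2)) = 973*(2*sqrt(2*(6 + 2)/(-5 + 2))) = 973*(2*sqrt(2*8/(-3))) = 973*(2*sqrt(2*(-1/3)*8)) = 973*(2*sqrt(-16/3)) = 973*(2*(4*I*sqrt(3)/3)) = 973*(8*I*sqrt(3)/3) = 7784*I*sqrt(3)/3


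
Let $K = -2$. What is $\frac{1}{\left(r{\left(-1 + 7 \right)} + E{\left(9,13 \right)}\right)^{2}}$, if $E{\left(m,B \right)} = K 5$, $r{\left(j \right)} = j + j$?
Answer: $\frac{1}{4} \approx 0.25$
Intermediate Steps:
$r{\left(j \right)} = 2 j$
$E{\left(m,B \right)} = -10$ ($E{\left(m,B \right)} = \left(-2\right) 5 = -10$)
$\frac{1}{\left(r{\left(-1 + 7 \right)} + E{\left(9,13 \right)}\right)^{2}} = \frac{1}{\left(2 \left(-1 + 7\right) - 10\right)^{2}} = \frac{1}{\left(2 \cdot 6 - 10\right)^{2}} = \frac{1}{\left(12 - 10\right)^{2}} = \frac{1}{2^{2}} = \frac{1}{4}$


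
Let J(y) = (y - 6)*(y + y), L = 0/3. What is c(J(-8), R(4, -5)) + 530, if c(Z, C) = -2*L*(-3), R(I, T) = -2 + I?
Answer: 530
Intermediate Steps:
L = 0 (L = 0*(⅓) = 0)
J(y) = 2*y*(-6 + y) (J(y) = (-6 + y)*(2*y) = 2*y*(-6 + y))
c(Z, C) = 0 (c(Z, C) = -2*0*(-3) = 0*(-3) = 0)
c(J(-8), R(4, -5)) + 530 = 0 + 530 = 530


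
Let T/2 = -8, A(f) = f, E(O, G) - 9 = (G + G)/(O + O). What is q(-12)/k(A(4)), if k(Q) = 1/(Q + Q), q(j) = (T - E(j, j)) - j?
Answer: -112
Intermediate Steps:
E(O, G) = 9 + G/O (E(O, G) = 9 + (G + G)/(O + O) = 9 + (2*G)/((2*O)) = 9 + (2*G)*(1/(2*O)) = 9 + G/O)
T = -16 (T = 2*(-8) = -16)
q(j) = -26 - j (q(j) = (-16 - (9 + j/j)) - j = (-16 - (9 + 1)) - j = (-16 - 1*10) - j = (-16 - 10) - j = -26 - j)
k(Q) = 1/(2*Q)
q(-12)/k(A(4)) = (-26 - 1*(-12))/(((½)/4)) = (-26 + 12)/(((½)*(¼))) = -14/⅛ = -14*8 = -112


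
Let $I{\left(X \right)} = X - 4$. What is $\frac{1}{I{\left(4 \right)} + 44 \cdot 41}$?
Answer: $\frac{1}{1804} \approx 0.00055432$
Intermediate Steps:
$I{\left(X \right)} = -4 + X$ ($I{\left(X \right)} = X - 4 = -4 + X$)
$\frac{1}{I{\left(4 \right)} + 44 \cdot 41} = \frac{1}{\left(-4 + 4\right) + 44 \cdot 41} = \frac{1}{0 + 1804} = \frac{1}{1804}$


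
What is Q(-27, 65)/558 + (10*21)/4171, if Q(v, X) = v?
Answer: 507/258602 ≈ 0.0019605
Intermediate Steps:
Q(-27, 65)/558 + (10*21)/4171 = -27/558 + (10*21)/4171 = -27*1/558 + 210*(1/4171) = -3/62 + 210/4171 = 507/258602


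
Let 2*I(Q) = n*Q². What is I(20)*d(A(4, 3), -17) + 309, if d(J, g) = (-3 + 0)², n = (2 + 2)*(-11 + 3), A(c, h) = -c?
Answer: -57291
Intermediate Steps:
n = -32 (n = 4*(-8) = -32)
I(Q) = -16*Q² (I(Q) = (-32*Q²)/2 = -16*Q²)
d(J, g) = 9 (d(J, g) = (-3)² = 9)
I(20)*d(A(4, 3), -17) + 309 = -16*20²*9 + 309 = -16*400*9 + 309 = -6400*9 + 309 = -57600 + 309 = -57291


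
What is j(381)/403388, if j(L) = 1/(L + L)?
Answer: 1/307381656 ≈ 3.2533e-9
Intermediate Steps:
j(L) = 1/(2*L)
j(381)/403388 = ((½)/381)/403388 = ((½)*(1/381))*(1/403388) = (1/762)*(1/403388) = 1/307381656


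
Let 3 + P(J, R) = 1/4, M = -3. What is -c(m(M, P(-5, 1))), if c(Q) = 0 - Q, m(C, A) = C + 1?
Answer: -2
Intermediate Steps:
P(J, R) = -11/4 (P(J, R) = -3 + 1/4 = -3 + ¼ = -11/4)
m(C, A) = 1 + C
c(Q) = -Q
-c(m(M, P(-5, 1))) = -(-1)*(1 - 3) = -(-1)*(-2) = -1*2 = -2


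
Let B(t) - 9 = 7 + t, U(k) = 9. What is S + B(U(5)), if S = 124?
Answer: 149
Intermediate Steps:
B(t) = 16 + t (B(t) = 9 + (7 + t) = 16 + t)
S + B(U(5)) = 124 + (16 + 9) = 124 + 25 = 149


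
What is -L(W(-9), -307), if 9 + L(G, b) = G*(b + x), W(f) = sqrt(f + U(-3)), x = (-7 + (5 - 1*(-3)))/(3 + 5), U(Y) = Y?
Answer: 9 + 2455*I*sqrt(3)/4 ≈ 9.0 + 1063.0*I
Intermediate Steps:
x = 1/8 (x = (-7 + (5 + 3))/8 = (-7 + 8)*(1/8) = 1*(1/8) = 1/8 ≈ 0.12500)
W(f) = sqrt(-3 + f) (W(f) = sqrt(f - 3) = sqrt(-3 + f))
L(G, b) = -9 + G*(1/8 + b) (L(G, b) = -9 + G*(b + 1/8) = -9 + G*(1/8 + b))
-L(W(-9), -307) = -(-9 + sqrt(-3 - 9)/8 + sqrt(-3 - 9)*(-307)) = -(-9 + sqrt(-12)/8 + sqrt(-12)*(-307)) = -(-9 + (2*I*sqrt(3))/8 + (2*I*sqrt(3))*(-307)) = -(-9 + I*sqrt(3)/4 - 614*I*sqrt(3)) = -(-9 - 2455*I*sqrt(3)/4) = 9 + 2455*I*sqrt(3)/4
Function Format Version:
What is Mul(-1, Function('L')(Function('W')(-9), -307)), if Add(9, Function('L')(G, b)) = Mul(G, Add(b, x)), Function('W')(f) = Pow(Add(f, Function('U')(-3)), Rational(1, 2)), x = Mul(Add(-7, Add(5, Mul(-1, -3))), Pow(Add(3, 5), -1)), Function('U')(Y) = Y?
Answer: Add(9, Mul(Rational(2455, 4), I, Pow(3, Rational(1, 2)))) ≈ Add(9.0000, Mul(1063.0, I))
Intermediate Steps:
x = Rational(1, 8) (x = Mul(Add(-7, Add(5, 3)), Pow(8, -1)) = Mul(Add(-7, 8), Rational(1, 8)) = Mul(1, Rational(1, 8)) = Rational(1, 8) ≈ 0.12500)
Function('W')(f) = Pow(Add(-3, f), Rational(1, 2)) (Function('W')(f) = Pow(Add(f, -3), Rational(1, 2)) = Pow(Add(-3, f), Rational(1, 2)))
Function('L')(G, b) = Add(-9, Mul(G, Add(Rational(1, 8), b))) (Function('L')(G, b) = Add(-9, Mul(G, Add(b, Rational(1, 8)))) = Add(-9, Mul(G, Add(Rational(1, 8), b))))
Mul(-1, Function('L')(Function('W')(-9), -307)) = Mul(-1, Add(-9, Mul(Rational(1, 8), Pow(Add(-3, -9), Rational(1, 2))), Mul(Pow(Add(-3, -9), Rational(1, 2)), -307))) = Mul(-1, Add(-9, Mul(Rational(1, 8), Pow(-12, Rational(1, 2))), Mul(Pow(-12, Rational(1, 2)), -307))) = Mul(-1, Add(-9, Mul(Rational(1, 8), Mul(2, I, Pow(3, Rational(1, 2)))), Mul(Mul(2, I, Pow(3, Rational(1, 2))), -307))) = Mul(-1, Add(-9, Mul(Rational(1, 4), I, Pow(3, Rational(1, 2))), Mul(-614, I, Pow(3, Rational(1, 2))))) = Mul(-1, Add(-9, Mul(Rational(-2455, 4), I, Pow(3, Rational(1, 2))))) = Add(9, Mul(Rational(2455, 4), I, Pow(3, Rational(1, 2))))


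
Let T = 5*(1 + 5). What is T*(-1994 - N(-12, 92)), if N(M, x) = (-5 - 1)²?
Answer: -60900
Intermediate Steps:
N(M, x) = 36 (N(M, x) = (-6)² = 36)
T = 30 (T = 5*6 = 30)
T*(-1994 - N(-12, 92)) = 30*(-1994 - 1*36) = 30*(-1994 - 36) = 30*(-2030) = -60900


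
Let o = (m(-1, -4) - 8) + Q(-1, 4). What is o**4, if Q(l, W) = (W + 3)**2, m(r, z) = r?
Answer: 2560000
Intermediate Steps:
Q(l, W) = (3 + W)**2
o = 40 (o = (-1 - 8) + (3 + 4)**2 = -9 + 7**2 = -9 + 49 = 40)
o**4 = 40**4 = 2560000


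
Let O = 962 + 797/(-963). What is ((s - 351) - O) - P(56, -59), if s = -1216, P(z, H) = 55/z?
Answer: -136392245/53928 ≈ -2529.2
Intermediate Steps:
O = 925609/963 (O = 962 + 797*(-1/963) = 962 - 797/963 = 925609/963 ≈ 961.17)
((s - 351) - O) - P(56, -59) = ((-1216 - 351) - 1*925609/963) - 55/56 = (-1567 - 925609/963) - 55/56 = -2434630/963 - 1*55/56 = -2434630/963 - 55/56 = -136392245/53928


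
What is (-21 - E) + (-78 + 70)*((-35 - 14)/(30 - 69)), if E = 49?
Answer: -3122/39 ≈ -80.051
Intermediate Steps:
(-21 - E) + (-78 + 70)*((-35 - 14)/(30 - 69)) = (-21 - 1*49) + (-78 + 70)*((-35 - 14)/(30 - 69)) = (-21 - 49) - (-392)/(-39) = -70 - (-392)*(-1)/39 = -70 - 8*49/39 = -70 - 392/39 = -3122/39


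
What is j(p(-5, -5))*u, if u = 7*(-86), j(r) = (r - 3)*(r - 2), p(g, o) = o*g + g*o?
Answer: -1358112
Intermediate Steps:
p(g, o) = 2*g*o (p(g, o) = g*o + g*o = 2*g*o)
j(r) = (-3 + r)*(-2 + r)
u = -602
j(p(-5, -5))*u = (6 + (2*(-5)*(-5))² - 10*(-5)*(-5))*(-602) = (6 + 50² - 5*50)*(-602) = (6 + 2500 - 250)*(-602) = 2256*(-602) = -1358112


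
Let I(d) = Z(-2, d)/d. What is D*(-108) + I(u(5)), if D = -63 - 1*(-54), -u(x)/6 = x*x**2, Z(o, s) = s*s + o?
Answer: 83251/375 ≈ 222.00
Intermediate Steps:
Z(o, s) = o + s**2 (Z(o, s) = s**2 + o = o + s**2)
u(x) = -6*x**3 (u(x) = -6*x*x**2 = -6*x**3)
D = -9 (D = -63 + 54 = -9)
I(d) = (-2 + d**2)/d
D*(-108) + I(u(5)) = -9*(-108) + (-6*5**3 - 2/((-6*5**3))) = 972 + (-6*125 - 2/((-6*125))) = 972 + (-750 - 2/(-750)) = 972 + (-750 - 2*(-1/750)) = 972 + (-750 + 1/375) = 972 - 281249/375 = 83251/375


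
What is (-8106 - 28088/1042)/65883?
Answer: -4237270/34325043 ≈ -0.12345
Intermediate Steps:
(-8106 - 28088/1042)/65883 = (-8106 - 28088*1/1042)*(1/65883) = (-8106 - 14044/521)*(1/65883) = -4237270/521*1/65883 = -4237270/34325043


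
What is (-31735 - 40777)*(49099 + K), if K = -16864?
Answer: -2337424320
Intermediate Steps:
(-31735 - 40777)*(49099 + K) = (-31735 - 40777)*(49099 - 16864) = -72512*32235 = -2337424320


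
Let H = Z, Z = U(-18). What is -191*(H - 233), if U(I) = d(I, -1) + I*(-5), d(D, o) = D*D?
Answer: -34571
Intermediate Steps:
d(D, o) = D²
U(I) = I² - 5*I (U(I) = I² + I*(-5) = I² - 5*I)
Z = 414 (Z = -18*(-5 - 18) = -18*(-23) = 414)
H = 414
-191*(H - 233) = -191*(414 - 233) = -191*181 = -34571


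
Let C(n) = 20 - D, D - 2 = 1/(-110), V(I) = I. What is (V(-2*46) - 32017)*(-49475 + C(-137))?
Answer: 15880145211/10 ≈ 1.5880e+9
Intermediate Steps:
D = 219/110 (D = 2 + 1/(-110) = 2 - 1/110 = 219/110 ≈ 1.9909)
C(n) = 1981/110 (C(n) = 20 - 1*219/110 = 20 - 219/110 = 1981/110)
(V(-2*46) - 32017)*(-49475 + C(-137)) = (-2*46 - 32017)*(-49475 + 1981/110) = (-92 - 32017)*(-5440269/110) = -32109*(-5440269/110) = 15880145211/10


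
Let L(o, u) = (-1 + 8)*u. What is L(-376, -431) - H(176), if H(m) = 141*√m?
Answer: -3017 - 564*√11 ≈ -4887.6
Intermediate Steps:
L(o, u) = 7*u
L(-376, -431) - H(176) = 7*(-431) - 141*√176 = -3017 - 141*4*√11 = -3017 - 564*√11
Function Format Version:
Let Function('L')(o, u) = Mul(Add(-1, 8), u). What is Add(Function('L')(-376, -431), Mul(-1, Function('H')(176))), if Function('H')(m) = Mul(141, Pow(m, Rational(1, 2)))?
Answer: Add(-3017, Mul(-564, Pow(11, Rational(1, 2)))) ≈ -4887.6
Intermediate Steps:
Function('L')(o, u) = Mul(7, u)
Add(Function('L')(-376, -431), Mul(-1, Function('H')(176))) = Add(Mul(7, -431), Mul(-1, Mul(141, Pow(176, Rational(1, 2))))) = Add(-3017, Mul(-1, Mul(141, Mul(4, Pow(11, Rational(1, 2)))))) = Add(-3017, Mul(-1, Mul(564, Pow(11, Rational(1, 2))))) = Add(-3017, Mul(-564, Pow(11, Rational(1, 2))))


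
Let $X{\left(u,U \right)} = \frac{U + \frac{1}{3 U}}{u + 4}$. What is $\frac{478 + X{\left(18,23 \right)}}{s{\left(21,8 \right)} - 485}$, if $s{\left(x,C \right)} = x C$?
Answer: $- \frac{363596}{240603} \approx -1.5112$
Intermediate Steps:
$X{\left(u,U \right)} = \frac{U + \frac{1}{3 U}}{4 + u}$
$s{\left(x,C \right)} = C x$
$\frac{478 + X{\left(18,23 \right)}}{s{\left(21,8 \right)} - 485} = \frac{478 + \frac{\frac{1}{3} + 23^{2}}{23 \left(4 + 18\right)}}{8 \cdot 21 - 485} = \frac{478 + \frac{\frac{1}{3} + 529}{23 \cdot 22}}{168 - 485} = \frac{478 + \frac{1}{23} \cdot \frac{1}{22} \cdot \frac{1588}{3}}{-317} = \left(478 + \frac{794}{759}\right) \left(- \frac{1}{317}\right) = \frac{363596}{759} \left(- \frac{1}{317}\right) = - \frac{363596}{240603}$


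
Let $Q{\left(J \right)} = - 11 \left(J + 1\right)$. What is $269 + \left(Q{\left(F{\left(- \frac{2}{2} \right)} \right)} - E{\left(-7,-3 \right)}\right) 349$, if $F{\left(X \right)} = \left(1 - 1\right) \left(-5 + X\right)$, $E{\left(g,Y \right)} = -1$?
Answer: $-3221$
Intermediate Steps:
$F{\left(X \right)} = 0$ ($F{\left(X \right)} = 0 \left(-5 + X\right) = 0$)
$Q{\left(J \right)} = -11 - 11 J$ ($Q{\left(J \right)} = - 11 \left(1 + J\right) = -11 - 11 J$)
$269 + \left(Q{\left(F{\left(- \frac{2}{2} \right)} \right)} - E{\left(-7,-3 \right)}\right) 349 = 269 + \left(\left(-11 - 0\right) - -1\right) 349 = 269 + \left(\left(-11 + 0\right) + 1\right) 349 = 269 + \left(-11 + 1\right) 349 = 269 - 3490 = -3221$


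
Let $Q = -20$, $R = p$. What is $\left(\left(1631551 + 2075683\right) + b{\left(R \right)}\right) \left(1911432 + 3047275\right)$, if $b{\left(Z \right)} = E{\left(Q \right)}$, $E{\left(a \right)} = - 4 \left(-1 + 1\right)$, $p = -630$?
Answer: $18383087186438$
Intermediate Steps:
$R = -630$
$E{\left(a \right)} = 0$ ($E{\left(a \right)} = \left(-4\right) 0 = 0$)
$b{\left(Z \right)} = 0$
$\left(\left(1631551 + 2075683\right) + b{\left(R \right)}\right) \left(1911432 + 3047275\right) = \left(\left(1631551 + 2075683\right) + 0\right) \left(1911432 + 3047275\right) = \left(3707234 + 0\right) 4958707 = 3707234 \cdot 4958707 = 18383087186438$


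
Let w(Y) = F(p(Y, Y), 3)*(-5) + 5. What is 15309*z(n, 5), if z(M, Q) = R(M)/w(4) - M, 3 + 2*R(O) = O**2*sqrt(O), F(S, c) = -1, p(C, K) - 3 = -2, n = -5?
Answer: 1484973/20 + 76545*I*sqrt(5)/4 ≈ 74249.0 + 42790.0*I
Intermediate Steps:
p(C, K) = 1 (p(C, K) = 3 - 2 = 1)
R(O) = -3/2 + O**(5/2)/2 (R(O) = -3/2 + (O**2*sqrt(O))/2 = -3/2 + O**(5/2)/2)
w(Y) = 10 (w(Y) = -1*(-5) + 5 = 5 + 5 = 10)
z(M, Q) = -3/20 - M + M**(5/2)/20 (z(M, Q) = (-3/2 + M**(5/2)/2)/10 - M = (-3/2 + M**(5/2)/2)*(1/10) - M = (-3/20 + M**(5/2)/20) - M = -3/20 - M + M**(5/2)/20)
15309*z(n, 5) = 15309*(-3/20 - 1*(-5) + (-5)**(5/2)/20) = 15309*(-3/20 + 5 + (25*I*sqrt(5))/20) = 15309*(-3/20 + 5 + 5*I*sqrt(5)/4) = 15309*(97/20 + 5*I*sqrt(5)/4) = 1484973/20 + 76545*I*sqrt(5)/4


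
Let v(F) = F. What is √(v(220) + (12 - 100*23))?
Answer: 2*I*√517 ≈ 45.475*I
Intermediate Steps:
√(v(220) + (12 - 100*23)) = √(220 + (12 - 100*23)) = √(220 + (12 - 2300)) = √(220 - 2288) = √(-2068) = 2*I*√517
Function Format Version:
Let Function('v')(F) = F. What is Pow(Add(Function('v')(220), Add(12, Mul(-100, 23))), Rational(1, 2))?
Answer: Mul(2, I, Pow(517, Rational(1, 2))) ≈ Mul(45.475, I)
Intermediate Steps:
Pow(Add(Function('v')(220), Add(12, Mul(-100, 23))), Rational(1, 2)) = Pow(Add(220, Add(12, Mul(-100, 23))), Rational(1, 2)) = Pow(Add(220, Add(12, -2300)), Rational(1, 2)) = Pow(Add(220, -2288), Rational(1, 2)) = Pow(-2068, Rational(1, 2)) = Mul(2, I, Pow(517, Rational(1, 2)))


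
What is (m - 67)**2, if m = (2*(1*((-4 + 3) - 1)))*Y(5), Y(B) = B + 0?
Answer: 7569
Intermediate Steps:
Y(B) = B
m = -20 (m = (2*(1*((-4 + 3) - 1)))*5 = (2*(1*(-1 - 1)))*5 = (2*(1*(-2)))*5 = (2*(-2))*5 = -4*5 = -20)
(m - 67)**2 = (-20 - 67)**2 = (-87)**2 = 7569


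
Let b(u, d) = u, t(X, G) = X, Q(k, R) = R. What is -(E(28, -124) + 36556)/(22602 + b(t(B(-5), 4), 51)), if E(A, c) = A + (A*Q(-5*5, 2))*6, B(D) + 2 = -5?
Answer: -7384/4519 ≈ -1.6340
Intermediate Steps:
B(D) = -7 (B(D) = -2 - 5 = -7)
E(A, c) = 13*A (E(A, c) = A + (A*2)*6 = A + (2*A)*6 = A + 12*A = 13*A)
-(E(28, -124) + 36556)/(22602 + b(t(B(-5), 4), 51)) = -(13*28 + 36556)/(22602 - 7) = -(364 + 36556)/22595 = -36920/22595 = -1*7384/4519 = -7384/4519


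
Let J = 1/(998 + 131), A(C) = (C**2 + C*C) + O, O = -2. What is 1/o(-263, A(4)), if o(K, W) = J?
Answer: 1129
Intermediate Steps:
A(C) = -2 + 2*C**2 (A(C) = (C**2 + C*C) - 2 = (C**2 + C**2) - 2 = 2*C**2 - 2 = -2 + 2*C**2)
J = 1/1129 ≈ 0.00088574
o(K, W) = 1/1129
1/o(-263, A(4)) = 1/(1/1129) = 1129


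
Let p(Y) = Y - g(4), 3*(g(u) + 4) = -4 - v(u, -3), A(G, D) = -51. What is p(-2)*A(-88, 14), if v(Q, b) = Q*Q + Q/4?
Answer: -459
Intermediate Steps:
v(Q, b) = Q**2 + Q/4 (v(Q, b) = Q**2 + Q*(1/4) = Q**2 + Q/4)
g(u) = -16/3 - u*(1/4 + u)/3 (g(u) = -4 + (-4 - u*(1/4 + u))/3 = -4 + (-4/3 - u*(1/4 + u)/3) = -16/3 - u*(1/4 + u)/3)
p(Y) = 11 + Y (p(Y) = Y - (-16/3 - 1/12*4*(1 + 4*4)) = Y - (-16/3 - 1/12*4*(1 + 16)) = Y - (-16/3 - 1/12*4*17) = Y - (-16/3 - 17/3) = Y - 1*(-11) = Y + 11 = 11 + Y)
p(-2)*A(-88, 14) = (11 - 2)*(-51) = 9*(-51) = -459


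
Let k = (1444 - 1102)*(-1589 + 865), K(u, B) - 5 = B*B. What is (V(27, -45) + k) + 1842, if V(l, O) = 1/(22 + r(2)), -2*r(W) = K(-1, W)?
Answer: -8601808/35 ≈ -2.4577e+5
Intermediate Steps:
K(u, B) = 5 + B² (K(u, B) = 5 + B*B = 5 + B²)
r(W) = -5/2 - W²/2 (r(W) = -(5 + W²)/2 = -5/2 - W²/2)
k = -247608 (k = 342*(-724) = -247608)
V(l, O) = 2/35 (V(l, O) = 1/(22 + (-5/2 - ½*2²)) = 1/(22 + (-5/2 - ½*4)) = 1/(22 + (-5/2 - 2)) = 1/(22 - 9/2) = 1/(35/2) = 2/35)
(V(27, -45) + k) + 1842 = (2/35 - 247608) + 1842 = -8666278/35 + 1842 = -8601808/35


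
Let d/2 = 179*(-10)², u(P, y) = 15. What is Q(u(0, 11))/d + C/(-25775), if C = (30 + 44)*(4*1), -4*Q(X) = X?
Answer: -1710953/147639200 ≈ -0.011589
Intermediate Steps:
Q(X) = -X/4
C = 296 (C = 74*4 = 296)
d = 35800 (d = 2*(179*(-10)²) = 2*(179*100) = 2*17900 = 35800)
Q(u(0, 11))/d + C/(-25775) = -¼*15/35800 + 296/(-25775) = -15/4*1/35800 + 296*(-1/25775) = -3/28640 - 296/25775 = -1710953/147639200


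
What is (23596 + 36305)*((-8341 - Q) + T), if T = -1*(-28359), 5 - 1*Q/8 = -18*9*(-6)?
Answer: 1662492354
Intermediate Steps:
Q = -7736 (Q = 40 - 8*(-18*9)*(-6) = 40 - (-1296)*(-6) = 40 - 8*972 = 40 - 7776 = -7736)
T = 28359
(23596 + 36305)*((-8341 - Q) + T) = (23596 + 36305)*((-8341 - 1*(-7736)) + 28359) = 59901*((-8341 + 7736) + 28359) = 59901*(-605 + 28359) = 59901*27754 = 1662492354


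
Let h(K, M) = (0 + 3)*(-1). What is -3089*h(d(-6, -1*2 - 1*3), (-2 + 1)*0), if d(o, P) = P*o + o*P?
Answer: 9267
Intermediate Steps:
d(o, P) = 2*P*o (d(o, P) = P*o + P*o = 2*P*o)
h(K, M) = -3 (h(K, M) = 3*(-1) = -3)
-3089*h(d(-6, -1*2 - 1*3), (-2 + 1)*0) = -3089*(-3) = 9267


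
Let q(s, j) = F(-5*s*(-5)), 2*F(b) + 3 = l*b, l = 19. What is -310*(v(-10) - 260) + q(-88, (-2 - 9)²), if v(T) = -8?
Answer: 124357/2 ≈ 62179.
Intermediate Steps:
F(b) = -3/2 + 19*b/2 (F(b) = -3/2 + (19*b)/2 = -3/2 + 19*b/2)
q(s, j) = -3/2 + 475*s/2 (q(s, j) = -3/2 + 19*(-5*s*(-5))/2 = -3/2 + 19*(25*s)/2 = -3/2 + 475*s/2)
-310*(v(-10) - 260) + q(-88, (-2 - 9)²) = -310*(-8 - 260) + (-3/2 + (475/2)*(-88)) = -310*(-268) + (-3/2 - 20900) = 83080 - 41803/2 = 124357/2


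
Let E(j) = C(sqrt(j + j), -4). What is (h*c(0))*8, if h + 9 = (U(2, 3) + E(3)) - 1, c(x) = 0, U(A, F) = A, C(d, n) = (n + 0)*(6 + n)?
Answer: 0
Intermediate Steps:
C(d, n) = n*(6 + n)
E(j) = -8 (E(j) = -4*(6 - 4) = -4*2 = -8)
h = -16 (h = -9 + ((2 - 8) - 1) = -9 + (-6 - 1) = -9 - 7 = -16)
(h*c(0))*8 = -16*0*8 = 0*8 = 0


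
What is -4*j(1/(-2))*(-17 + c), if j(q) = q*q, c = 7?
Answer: 10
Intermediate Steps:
j(q) = q²
-4*j(1/(-2))*(-17 + c) = -4*(1/(-2))²*(-17 + 7) = -4*(-½)²*(-10) = -(-10) = -4*(-5/2) = 10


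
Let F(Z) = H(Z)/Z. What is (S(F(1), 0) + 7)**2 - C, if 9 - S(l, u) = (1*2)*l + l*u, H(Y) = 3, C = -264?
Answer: 364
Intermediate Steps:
F(Z) = 3/Z
S(l, u) = 9 - 2*l - l*u (S(l, u) = 9 - ((1*2)*l + l*u) = 9 - (2*l + l*u) = 9 + (-2*l - l*u) = 9 - 2*l - l*u)
(S(F(1), 0) + 7)**2 - C = ((9 - 6/1 - 1*3/1*0) + 7)**2 - 1*(-264) = ((9 - 6 - 1*3*1*0) + 7)**2 + 264 = ((9 - 2*3 - 1*3*0) + 7)**2 + 264 = ((9 - 6 + 0) + 7)**2 + 264 = (3 + 7)**2 + 264 = 10**2 + 264 = 100 + 264 = 364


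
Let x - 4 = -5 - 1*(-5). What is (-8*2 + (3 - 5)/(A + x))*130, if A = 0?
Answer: -2145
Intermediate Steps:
x = 4 (x = 4 + (-5 - 1*(-5)) = 4 + (-5 + 5) = 4 + 0 = 4)
(-8*2 + (3 - 5)/(A + x))*130 = (-8*2 + (3 - 5)/(0 + 4))*130 = (-16 - 2/4)*130 = (-16 - 2*¼)*130 = (-16 - ½)*130 = -33/2*130 = -2145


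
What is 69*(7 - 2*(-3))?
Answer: 897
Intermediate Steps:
69*(7 - 2*(-3)) = 69*(7 + 6) = 69*13 = 897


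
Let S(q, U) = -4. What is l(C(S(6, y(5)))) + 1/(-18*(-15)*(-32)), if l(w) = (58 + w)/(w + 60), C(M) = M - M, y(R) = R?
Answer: 8351/8640 ≈ 0.96655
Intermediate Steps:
C(M) = 0
l(w) = (58 + w)/(60 + w)
l(C(S(6, y(5)))) + 1/(-18*(-15)*(-32)) = (58 + 0)/(60 + 0) + 1/(-18*(-15)*(-32)) = 58/60 + 1/(270*(-32)) = (1/60)*58 + 1/(-8640) = 29/30 - 1/8640 = 8351/8640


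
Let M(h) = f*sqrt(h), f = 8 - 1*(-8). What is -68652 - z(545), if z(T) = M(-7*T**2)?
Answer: -68652 - 8720*I*sqrt(7) ≈ -68652.0 - 23071.0*I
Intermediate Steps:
f = 16 (f = 8 + 8 = 16)
M(h) = 16*sqrt(h)
z(T) = 16*sqrt(7)*sqrt(-T**2) (z(T) = 16*sqrt(-7*T**2) = 16*(sqrt(7)*sqrt(-T**2)) = 16*sqrt(7)*sqrt(-T**2))
-68652 - z(545) = -68652 - 16*sqrt(7)*sqrt(-1*545**2) = -68652 - 16*sqrt(7)*sqrt(-1*297025) = -68652 - 16*sqrt(7)*sqrt(-297025) = -68652 - 16*sqrt(7)*545*I = -68652 - 8720*I*sqrt(7)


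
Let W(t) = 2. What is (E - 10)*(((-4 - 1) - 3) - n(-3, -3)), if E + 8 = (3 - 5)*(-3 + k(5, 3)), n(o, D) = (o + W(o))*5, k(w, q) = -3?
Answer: 18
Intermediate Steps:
n(o, D) = 10 + 5*o (n(o, D) = (o + 2)*5 = (2 + o)*5 = 10 + 5*o)
E = 4 (E = -8 + (3 - 5)*(-3 - 3) = -8 - 2*(-6) = -8 + 12 = 4)
(E - 10)*(((-4 - 1) - 3) - n(-3, -3)) = (4 - 10)*(((-4 - 1) - 3) - (10 + 5*(-3))) = -6*((-5 - 3) - (10 - 15)) = -6*(-8 - 1*(-5)) = -6*(-8 + 5) = -6*(-3) = 18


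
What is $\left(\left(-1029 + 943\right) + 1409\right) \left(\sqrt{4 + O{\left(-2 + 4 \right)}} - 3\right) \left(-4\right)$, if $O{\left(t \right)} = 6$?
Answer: $15876 - 5292 \sqrt{10} \approx -858.77$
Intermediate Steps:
$\left(\left(-1029 + 943\right) + 1409\right) \left(\sqrt{4 + O{\left(-2 + 4 \right)}} - 3\right) \left(-4\right) = \left(\left(-1029 + 943\right) + 1409\right) \left(\sqrt{4 + 6} - 3\right) \left(-4\right) = \left(-86 + 1409\right) \left(\sqrt{10} - 3\right) \left(-4\right) = 1323 \left(-3 + \sqrt{10}\right) \left(-4\right) = 1323 \left(12 - 4 \sqrt{10}\right) = 15876 - 5292 \sqrt{10}$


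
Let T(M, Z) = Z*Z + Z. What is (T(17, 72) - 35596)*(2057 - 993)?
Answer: -32281760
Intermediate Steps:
T(M, Z) = Z + Z**2 (T(M, Z) = Z**2 + Z = Z + Z**2)
(T(17, 72) - 35596)*(2057 - 993) = (72*(1 + 72) - 35596)*(2057 - 993) = (72*73 - 35596)*1064 = (5256 - 35596)*1064 = -30340*1064 = -32281760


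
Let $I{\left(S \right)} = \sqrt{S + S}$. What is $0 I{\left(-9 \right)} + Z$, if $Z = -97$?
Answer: $-97$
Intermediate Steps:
$I{\left(S \right)} = \sqrt{2} \sqrt{S}$ ($I{\left(S \right)} = \sqrt{2 S} = \sqrt{2} \sqrt{S}$)
$0 I{\left(-9 \right)} + Z = 0 \sqrt{2} \sqrt{-9} - 97 = 0 \sqrt{2} \cdot 3 i - 97 = 0 \cdot 3 i \sqrt{2} - 97 = 0 - 97 = -97$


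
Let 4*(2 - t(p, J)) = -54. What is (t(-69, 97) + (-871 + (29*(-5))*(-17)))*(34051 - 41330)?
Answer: -23431101/2 ≈ -1.1716e+7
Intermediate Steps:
t(p, J) = 31/2 (t(p, J) = 2 - 1/4*(-54) = 2 + 27/2 = 31/2)
(t(-69, 97) + (-871 + (29*(-5))*(-17)))*(34051 - 41330) = (31/2 + (-871 + (29*(-5))*(-17)))*(34051 - 41330) = (31/2 + (-871 - 145*(-17)))*(-7279) = (31/2 + (-871 + 2465))*(-7279) = (31/2 + 1594)*(-7279) = (3219/2)*(-7279) = -23431101/2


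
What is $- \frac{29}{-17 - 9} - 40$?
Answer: $- \frac{1011}{26} \approx -38.885$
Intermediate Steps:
$- \frac{29}{-17 - 9} - 40 = - \frac{29}{-26} - 40 = \left(-29\right) \left(- \frac{1}{26}\right) - 40 = \frac{29}{26} - 40 = - \frac{1011}{26}$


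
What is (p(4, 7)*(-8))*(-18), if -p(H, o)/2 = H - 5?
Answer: 288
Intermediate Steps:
p(H, o) = 10 - 2*H (p(H, o) = -2*(H - 5) = -2*(-5 + H) = 10 - 2*H)
(p(4, 7)*(-8))*(-18) = ((10 - 2*4)*(-8))*(-18) = ((10 - 8)*(-8))*(-18) = (2*(-8))*(-18) = -16*(-18) = 288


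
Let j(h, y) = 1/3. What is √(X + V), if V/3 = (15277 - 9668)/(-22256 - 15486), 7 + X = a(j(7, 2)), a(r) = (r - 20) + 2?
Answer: I*√321945562914/113226 ≈ 5.0112*I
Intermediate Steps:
j(h, y) = ⅓
a(r) = -18 + r (a(r) = (-20 + r) + 2 = -18 + r)
X = -74/3 (X = -7 + (-18 + ⅓) = -7 - 53/3 = -74/3 ≈ -24.667)
V = -16827/37742 (V = 3*((15277 - 9668)/(-22256 - 15486)) = 3*(5609/(-37742)) = 3*(5609*(-1/37742)) = 3*(-5609/37742) = -16827/37742 ≈ -0.44584)
√(X + V) = √(-74/3 - 16827/37742) = √(-2843389/113226) = I*√321945562914/113226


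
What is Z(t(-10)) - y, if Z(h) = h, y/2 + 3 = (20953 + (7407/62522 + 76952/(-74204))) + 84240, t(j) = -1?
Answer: -122003675510012/579922811 ≈ -2.1038e+5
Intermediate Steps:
y = 122003095587201/579922811 (y = -6 + 2*((20953 + (7407/62522 + 76952/(-74204))) + 84240) = -6 + 2*((20953 + (7407*(1/62522) + 76952*(-1/74204))) + 84240) = -6 + 2*((20953 + (7407/62522 - 19238/18551)) + 84240) = -6 + 2*((20953 - 1065390979/1159845622) + 84240) = -6 + 2*(24301179926787/1159845622 + 84240) = -6 + 2*(122006575124067/1159845622) = -6 + 122006575124067/579922811 = 122003095587201/579922811 ≈ 2.1038e+5)
Z(t(-10)) - y = -1 - 1*122003095587201/579922811 = -1 - 122003095587201/579922811 = -122003675510012/579922811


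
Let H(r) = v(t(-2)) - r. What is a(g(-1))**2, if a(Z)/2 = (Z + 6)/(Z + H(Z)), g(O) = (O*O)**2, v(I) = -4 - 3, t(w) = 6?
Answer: 4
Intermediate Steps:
v(I) = -7
g(O) = O**4 (g(O) = (O**2)**2 = O**4)
H(r) = -7 - r
a(Z) = -12/7 - 2*Z/7 (a(Z) = 2*((Z + 6)/(Z + (-7 - Z))) = 2*((6 + Z)/(-7)) = 2*((6 + Z)*(-1/7)) = 2*(-6/7 - Z/7) = -12/7 - 2*Z/7)
a(g(-1))**2 = (-12/7 - 2/7*(-1)**4)**2 = (-12/7 - 2/7*1)**2 = (-12/7 - 2/7)**2 = (-2)**2 = 4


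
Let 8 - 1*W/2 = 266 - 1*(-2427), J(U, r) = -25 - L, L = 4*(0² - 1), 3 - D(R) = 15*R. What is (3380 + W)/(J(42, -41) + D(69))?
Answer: 1990/1053 ≈ 1.8898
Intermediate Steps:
D(R) = 3 - 15*R
L = -4 (L = 4*(0 - 1) = 4*(-1) = -4)
J(U, r) = -21 (J(U, r) = -25 - 1*(-4) = -25 + 4 = -21)
W = -5370 (W = 16 - 2*(266 - 1*(-2427)) = 16 - 2*(266 + 2427) = 16 - 2*2693 = 16 - 5386 = -5370)
(3380 + W)/(J(42, -41) + D(69)) = (3380 - 5370)/(-21 + (3 - 15*69)) = -1990/(-21 + (3 - 1035)) = -1990/(-21 - 1032) = -1990/(-1053) = -1990*(-1/1053) = 1990/1053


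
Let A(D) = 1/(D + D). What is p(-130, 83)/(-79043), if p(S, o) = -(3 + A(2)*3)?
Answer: 15/316172 ≈ 4.7443e-5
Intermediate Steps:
A(D) = 1/(2*D)
p(S, o) = -15/4 (p(S, o) = -(3 + ((½)/2)*3) = -(3 + ((½)*(½))*3) = -(3 + (¼)*3) = -(3 + ¾) = -1*15/4 = -15/4)
p(-130, 83)/(-79043) = -15/4/(-79043) = -15/4*(-1/79043) = 15/316172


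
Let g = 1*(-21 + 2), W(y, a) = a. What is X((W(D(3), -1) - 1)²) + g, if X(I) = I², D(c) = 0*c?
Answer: -3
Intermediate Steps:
D(c) = 0
g = -19 (g = 1*(-19) = -19)
X((W(D(3), -1) - 1)²) + g = ((-1 - 1)²)² - 19 = ((-2)²)² - 19 = 4² - 19 = 16 - 19 = -3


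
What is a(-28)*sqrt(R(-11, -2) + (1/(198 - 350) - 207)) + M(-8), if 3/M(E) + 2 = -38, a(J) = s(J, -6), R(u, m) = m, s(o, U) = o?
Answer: -3/40 - 7*I*sqrt(1207222)/19 ≈ -0.075 - 404.8*I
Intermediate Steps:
a(J) = J
M(E) = -3/40 (M(E) = 3/(-2 - 38) = 3/(-40) = 3*(-1/40) = -3/40)
a(-28)*sqrt(R(-11, -2) + (1/(198 - 350) - 207)) + M(-8) = -28*sqrt(-2 + (1/(198 - 350) - 207)) - 3/40 = -28*sqrt(-2 + (1/(-152) - 207)) - 3/40 = -28*sqrt(-2 + (-1/152 - 207)) - 3/40 = -28*sqrt(-2 - 31465/152) - 3/40 = -7*I*sqrt(1207222)/19 - 3/40 = -3/40 - 7*I*sqrt(1207222)/19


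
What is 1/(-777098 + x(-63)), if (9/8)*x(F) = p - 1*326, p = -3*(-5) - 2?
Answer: -9/6996386 ≈ -1.2864e-6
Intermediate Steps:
p = 13 (p = 15 - 2 = 13)
x(F) = -2504/9 (x(F) = 8*(13 - 1*326)/9 = 8*(13 - 326)/9 = (8/9)*(-313) = -2504/9)
1/(-777098 + x(-63)) = 1/(-777098 - 2504/9) = 1/(-6996386/9) = -9/6996386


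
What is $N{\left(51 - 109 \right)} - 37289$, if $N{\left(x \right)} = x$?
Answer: $-37347$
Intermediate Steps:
$N{\left(51 - 109 \right)} - 37289 = \left(51 - 109\right) - 37289 = -58 - 37289 = -37347$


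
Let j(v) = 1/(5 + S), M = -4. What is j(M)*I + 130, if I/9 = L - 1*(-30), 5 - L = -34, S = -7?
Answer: -361/2 ≈ -180.50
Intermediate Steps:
L = 39 (L = 5 - 1*(-34) = 5 + 34 = 39)
j(v) = -½ (j(v) = 1/(5 - 7) = 1/(-2) = -½)
I = 621 (I = 9*(39 - 1*(-30)) = 9*(39 + 30) = 9*69 = 621)
j(M)*I + 130 = -½*621 + 130 = -621/2 + 130 = -361/2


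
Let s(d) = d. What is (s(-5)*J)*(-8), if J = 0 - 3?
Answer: -120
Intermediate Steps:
J = -3
(s(-5)*J)*(-8) = -5*(-3)*(-8) = 15*(-8) = -120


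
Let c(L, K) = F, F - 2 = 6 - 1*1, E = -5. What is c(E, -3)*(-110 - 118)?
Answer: -1596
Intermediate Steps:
F = 7 (F = 2 + (6 - 1*1) = 2 + (6 - 1) = 2 + 5 = 7)
c(L, K) = 7
c(E, -3)*(-110 - 118) = 7*(-110 - 118) = 7*(-228) = -1596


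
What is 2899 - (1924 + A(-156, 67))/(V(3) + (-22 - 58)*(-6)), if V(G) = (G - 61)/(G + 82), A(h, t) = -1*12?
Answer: 58974269/20371 ≈ 2895.0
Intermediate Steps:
A(h, t) = -12
V(G) = (-61 + G)/(82 + G)
2899 - (1924 + A(-156, 67))/(V(3) + (-22 - 58)*(-6)) = 2899 - (1924 - 12)/((-61 + 3)/(82 + 3) + (-22 - 58)*(-6)) = 2899 - 1912/(-58/85 - 80*(-6)) = 2899 - 1912/((1/85)*(-58) + 480) = 2899 - 1912/(-58/85 + 480) = 2899 - 1912/40742/85 = 2899 - 1912*85/40742 = 2899 - 1*81260/20371 = 2899 - 81260/20371 = 58974269/20371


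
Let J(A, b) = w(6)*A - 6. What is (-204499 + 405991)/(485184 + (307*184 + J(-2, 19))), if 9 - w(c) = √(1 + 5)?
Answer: 13642217352/36672819485 - 50373*√6/36672819485 ≈ 0.37199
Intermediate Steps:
w(c) = 9 - √6 (w(c) = 9 - √(1 + 5) = 9 - √6)
J(A, b) = -6 + A*(9 - √6) (J(A, b) = (9 - √6)*A - 6 = A*(9 - √6) - 6 = -6 + A*(9 - √6))
(-204499 + 405991)/(485184 + (307*184 + J(-2, 19))) = (-204499 + 405991)/(485184 + (307*184 + (-6 - 2*(9 - √6)))) = 201492/(485184 + (56488 + (-6 + (-18 + 2*√6)))) = 201492/(485184 + (56488 + (-24 + 2*√6))) = 201492/(485184 + (56464 + 2*√6)) = 201492/(541648 + 2*√6)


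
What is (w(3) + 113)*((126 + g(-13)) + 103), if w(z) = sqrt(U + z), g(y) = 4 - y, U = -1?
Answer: 27798 + 246*sqrt(2) ≈ 28146.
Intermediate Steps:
w(z) = sqrt(-1 + z)
(w(3) + 113)*((126 + g(-13)) + 103) = (sqrt(-1 + 3) + 113)*((126 + (4 - 1*(-13))) + 103) = (sqrt(2) + 113)*((126 + (4 + 13)) + 103) = (113 + sqrt(2))*((126 + 17) + 103) = (113 + sqrt(2))*(143 + 103) = (113 + sqrt(2))*246 = 27798 + 246*sqrt(2)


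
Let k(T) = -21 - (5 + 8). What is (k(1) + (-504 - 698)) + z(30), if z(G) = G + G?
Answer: -1176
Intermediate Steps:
z(G) = 2*G
k(T) = -34 (k(T) = -21 - 1*13 = -21 - 13 = -34)
(k(1) + (-504 - 698)) + z(30) = (-34 + (-504 - 698)) + 2*30 = (-34 - 1202) + 60 = -1236 + 60 = -1176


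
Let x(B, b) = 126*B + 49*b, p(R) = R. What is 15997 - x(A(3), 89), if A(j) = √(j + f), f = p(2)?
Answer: 11636 - 126*√5 ≈ 11354.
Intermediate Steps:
f = 2
A(j) = √(2 + j) (A(j) = √(j + 2) = √(2 + j))
x(B, b) = 49*b + 126*B
15997 - x(A(3), 89) = 15997 - (49*89 + 126*√(2 + 3)) = 15997 - (4361 + 126*√5) = 15997 + (-4361 - 126*√5) = 11636 - 126*√5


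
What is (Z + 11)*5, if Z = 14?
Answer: 125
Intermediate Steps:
(Z + 11)*5 = (14 + 11)*5 = 25*5 = 125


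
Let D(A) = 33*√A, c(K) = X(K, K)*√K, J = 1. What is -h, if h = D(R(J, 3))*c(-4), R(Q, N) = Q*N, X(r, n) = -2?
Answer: 132*I*√3 ≈ 228.63*I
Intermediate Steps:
c(K) = -2*√K
R(Q, N) = N*Q
h = -132*I*√3 (h = (33*√(3*1))*(-4*I) = (33*√3)*(-4*I) = -132*I*√3 ≈ -228.63*I)
-h = -(-132)*I*√3 = 132*I*√3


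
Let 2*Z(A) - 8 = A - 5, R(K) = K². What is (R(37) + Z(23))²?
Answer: 1909924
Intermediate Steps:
Z(A) = 3/2 + A/2 (Z(A) = 4 + (A - 5)/2 = 4 + (-5 + A)/2 = 4 + (-5/2 + A/2) = 3/2 + A/2)
(R(37) + Z(23))² = (37² + (3/2 + (½)*23))² = (1369 + (3/2 + 23/2))² = (1369 + 13)² = 1382² = 1909924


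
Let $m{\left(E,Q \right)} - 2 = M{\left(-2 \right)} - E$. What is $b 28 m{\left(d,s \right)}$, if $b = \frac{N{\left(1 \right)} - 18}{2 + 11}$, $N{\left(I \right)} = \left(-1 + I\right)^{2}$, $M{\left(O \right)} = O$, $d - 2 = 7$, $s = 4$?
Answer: $\frac{4536}{13} \approx 348.92$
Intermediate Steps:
$d = 9$ ($d = 2 + 7 = 9$)
$m{\left(E,Q \right)} = - E$ ($m{\left(E,Q \right)} = 2 - \left(2 + E\right) = - E$)
$b = - \frac{18}{13}$ ($b = \frac{\left(-1 + 1\right)^{2} - 18}{2 + 11} = \frac{0^{2} - 18}{13} = \left(0 - 18\right) \frac{1}{13} = \left(-18\right) \frac{1}{13} = - \frac{18}{13} \approx -1.3846$)
$b 28 m{\left(d,s \right)} = \left(- \frac{18}{13}\right) 28 \left(\left(-1\right) 9\right) = \left(- \frac{504}{13}\right) \left(-9\right) = \frac{4536}{13}$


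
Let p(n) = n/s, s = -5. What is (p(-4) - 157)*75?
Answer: -11715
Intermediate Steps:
p(n) = -n/5 (p(n) = n/(-5) = n*(-⅕) = -n/5)
(p(-4) - 157)*75 = (-⅕*(-4) - 157)*75 = (⅘ - 157)*75 = -781/5*75 = -11715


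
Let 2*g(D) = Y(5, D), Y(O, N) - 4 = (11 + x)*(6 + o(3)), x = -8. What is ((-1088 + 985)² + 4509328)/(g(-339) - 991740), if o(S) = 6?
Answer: -4519937/991720 ≈ -4.5577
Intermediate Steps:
Y(O, N) = 40 (Y(O, N) = 4 + (11 - 8)*(6 + 6) = 4 + 3*12 = 4 + 36 = 40)
g(D) = 20 (g(D) = (½)*40 = 20)
((-1088 + 985)² + 4509328)/(g(-339) - 991740) = ((-1088 + 985)² + 4509328)/(20 - 991740) = ((-103)² + 4509328)/(-991720) = (10609 + 4509328)*(-1/991720) = 4519937*(-1/991720) = -4519937/991720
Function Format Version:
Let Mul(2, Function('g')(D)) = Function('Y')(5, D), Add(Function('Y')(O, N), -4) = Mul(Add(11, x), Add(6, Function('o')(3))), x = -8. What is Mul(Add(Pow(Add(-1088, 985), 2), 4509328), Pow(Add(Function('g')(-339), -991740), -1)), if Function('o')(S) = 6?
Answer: Rational(-4519937, 991720) ≈ -4.5577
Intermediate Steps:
Function('Y')(O, N) = 40 (Function('Y')(O, N) = Add(4, Mul(Add(11, -8), Add(6, 6))) = Add(4, Mul(3, 12)) = Add(4, 36) = 40)
Function('g')(D) = 20 (Function('g')(D) = Mul(Rational(1, 2), 40) = 20)
Mul(Add(Pow(Add(-1088, 985), 2), 4509328), Pow(Add(Function('g')(-339), -991740), -1)) = Mul(Add(Pow(Add(-1088, 985), 2), 4509328), Pow(Add(20, -991740), -1)) = Mul(Add(Pow(-103, 2), 4509328), Pow(-991720, -1)) = Mul(Add(10609, 4509328), Rational(-1, 991720)) = Mul(4519937, Rational(-1, 991720)) = Rational(-4519937, 991720)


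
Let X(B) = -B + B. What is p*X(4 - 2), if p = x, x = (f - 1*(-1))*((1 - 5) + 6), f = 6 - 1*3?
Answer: 0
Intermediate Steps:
f = 3 (f = 6 - 3 = 3)
X(B) = 0
x = 8 (x = (3 - 1*(-1))*((1 - 5) + 6) = (3 + 1)*(-4 + 6) = 4*2 = 8)
p = 8
p*X(4 - 2) = 8*0 = 0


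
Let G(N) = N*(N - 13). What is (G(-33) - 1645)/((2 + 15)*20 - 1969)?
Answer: 127/1629 ≈ 0.077962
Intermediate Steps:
G(N) = N*(-13 + N)
(G(-33) - 1645)/((2 + 15)*20 - 1969) = (-33*(-13 - 33) - 1645)/((2 + 15)*20 - 1969) = (-33*(-46) - 1645)/(17*20 - 1969) = (1518 - 1645)/(340 - 1969) = -127/(-1629) = -127*(-1/1629) = 127/1629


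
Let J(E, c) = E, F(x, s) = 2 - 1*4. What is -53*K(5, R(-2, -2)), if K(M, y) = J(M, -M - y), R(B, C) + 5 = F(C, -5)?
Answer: -265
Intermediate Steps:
F(x, s) = -2 (F(x, s) = 2 - 4 = -2)
R(B, C) = -7 (R(B, C) = -5 - 2 = -7)
K(M, y) = M
-53*K(5, R(-2, -2)) = -53*5 = -265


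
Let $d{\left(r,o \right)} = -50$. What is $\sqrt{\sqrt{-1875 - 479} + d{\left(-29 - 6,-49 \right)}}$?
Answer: $\sqrt{-50 + i \sqrt{2354}} \approx 3.1361 + 7.7353 i$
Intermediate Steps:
$\sqrt{\sqrt{-1875 - 479} + d{\left(-29 - 6,-49 \right)}} = \sqrt{\sqrt{-1875 - 479} - 50} = \sqrt{\sqrt{-2354} - 50} = \sqrt{i \sqrt{2354} - 50} = \sqrt{-50 + i \sqrt{2354}}$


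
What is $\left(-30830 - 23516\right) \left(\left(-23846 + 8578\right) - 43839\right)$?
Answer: $3212229022$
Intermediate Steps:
$\left(-30830 - 23516\right) \left(\left(-23846 + 8578\right) - 43839\right) = - 54346 \left(-15268 - 43839\right) = \left(-54346\right) \left(-59107\right) = 3212229022$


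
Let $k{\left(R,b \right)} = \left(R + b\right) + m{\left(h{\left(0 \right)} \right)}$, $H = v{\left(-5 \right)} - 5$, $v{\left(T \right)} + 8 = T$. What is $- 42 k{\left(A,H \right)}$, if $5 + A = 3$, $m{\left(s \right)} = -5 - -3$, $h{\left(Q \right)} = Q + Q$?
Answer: $924$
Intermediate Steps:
$h{\left(Q \right)} = 2 Q$
$v{\left(T \right)} = -8 + T$
$m{\left(s \right)} = -2$ ($m{\left(s \right)} = -5 + 3 = -2$)
$H = -18$ ($H = \left(-8 - 5\right) - 5 = -13 - 5 = -18$)
$A = -2$ ($A = -5 + 3 = -2$)
$k{\left(R,b \right)} = -2 + R + b$ ($k{\left(R,b \right)} = \left(R + b\right) - 2 = -2 + R + b$)
$- 42 k{\left(A,H \right)} = - 42 \left(-2 - 2 - 18\right) = \left(-42\right) \left(-22\right) = 924$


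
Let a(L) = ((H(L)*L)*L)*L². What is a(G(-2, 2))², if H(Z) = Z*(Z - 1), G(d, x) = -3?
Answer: 944784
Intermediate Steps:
H(Z) = Z*(-1 + Z)
a(L) = L⁵*(-1 + L) (a(L) = (((L*(-1 + L))*L)*L)*L² = ((L²*(-1 + L))*L)*L² = (L³*(-1 + L))*L² = L⁵*(-1 + L))
a(G(-2, 2))² = ((-3)⁵*(-1 - 3))² = (-243*(-4))² = 972² = 944784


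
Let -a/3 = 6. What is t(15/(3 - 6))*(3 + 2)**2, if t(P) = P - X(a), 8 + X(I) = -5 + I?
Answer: 650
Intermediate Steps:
a = -18 (a = -3*6 = -18)
X(I) = -13 + I (X(I) = -8 + (-5 + I) = -13 + I)
t(P) = 31 + P (t(P) = P - (-13 - 18) = P - 1*(-31) = P + 31 = 31 + P)
t(15/(3 - 6))*(3 + 2)**2 = (31 + 15/(3 - 6))*(3 + 2)**2 = (31 + 15/(-3))*5**2 = (31 - 1/3*15)*25 = (31 - 5)*25 = 26*25 = 650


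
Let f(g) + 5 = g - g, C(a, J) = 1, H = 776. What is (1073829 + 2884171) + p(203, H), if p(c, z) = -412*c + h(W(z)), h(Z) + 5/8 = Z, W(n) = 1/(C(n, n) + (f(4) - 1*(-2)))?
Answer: 30994903/8 ≈ 3.8744e+6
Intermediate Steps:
f(g) = -5 (f(g) = -5 + (g - g) = -5 + 0 = -5)
W(n) = -1/2 (W(n) = 1/(1 + (-5 - 1*(-2))) = 1/(1 + (-5 + 2)) = 1/(1 - 3) = 1/(-2) = -1/2)
h(Z) = -5/8 + Z
p(c, z) = -9/8 - 412*c (p(c, z) = -412*c + (-5/8 - 1/2) = -412*c - 9/8 = -9/8 - 412*c)
(1073829 + 2884171) + p(203, H) = (1073829 + 2884171) + (-9/8 - 412*203) = 3958000 + (-9/8 - 83636) = 3958000 - 669097/8 = 30994903/8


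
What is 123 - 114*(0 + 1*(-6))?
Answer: 807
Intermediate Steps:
123 - 114*(0 + 1*(-6)) = 123 - 114*(0 - 6) = 123 - 114*(-6) = 123 + 684 = 807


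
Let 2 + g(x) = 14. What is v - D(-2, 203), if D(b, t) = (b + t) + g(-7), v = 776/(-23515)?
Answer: -5009471/23515 ≈ -213.03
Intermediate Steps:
v = -776/23515 (v = 776*(-1/23515) = -776/23515 ≈ -0.033000)
g(x) = 12 (g(x) = -2 + 14 = 12)
D(b, t) = 12 + b + t (D(b, t) = (b + t) + 12 = 12 + b + t)
v - D(-2, 203) = -776/23515 - (12 - 2 + 203) = -776/23515 - 1*213 = -776/23515 - 213 = -5009471/23515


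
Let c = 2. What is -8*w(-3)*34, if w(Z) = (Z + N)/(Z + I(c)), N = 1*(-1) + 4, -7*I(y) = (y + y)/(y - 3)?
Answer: 0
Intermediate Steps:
I(y) = -2*y/(7*(-3 + y)) (I(y) = -(y + y)/(7*(y - 3)) = -2*y/(7*(-3 + y)))
N = 3 (N = -1 + 4 = 3)
w(Z) = (3 + Z)/(4/7 + Z) (w(Z) = (Z + 3)/(Z - 2*2/(-21 + 7*2)) = (3 + Z)/(Z - 2*2/(-21 + 14)) = (3 + Z)/(Z - 2*2/(-7)) = (3 + Z)/(Z - 2*2*(-⅐)) = (3 + Z)/(Z + 4/7) = (3 + Z)/(4/7 + Z))
-8*w(-3)*34 = -56*(3 - 3)/(4 + 7*(-3))*34 = -56*0/(4 - 21)*34 = -56*0/(-17)*34 = -56*(-1)*0/17*34 = -8*0*34 = 0*34 = 0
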